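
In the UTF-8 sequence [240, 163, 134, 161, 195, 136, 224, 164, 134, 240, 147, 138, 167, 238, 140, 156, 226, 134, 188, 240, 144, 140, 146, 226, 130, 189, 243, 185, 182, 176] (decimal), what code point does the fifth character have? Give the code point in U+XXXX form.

U+E31C

Offset 0: leading byte 0xF0 = 11110000 → 4-byte char #1 = F0 A3 86 A1.
Offset 4: leading byte 0xC3 = 11000011 → 2-byte char #2 = C3 88.
Offset 6: leading byte 0xE0 = 11100000 → 3-byte char #3 = E0 A4 86.
Offset 9: leading byte 0xF0 = 11110000 → 4-byte char #4 = F0 93 8A A7.
Offset 13: leading byte 0xEE = 11101110 → 3-byte char #5 = EE 8C 9C.
Leading byte 0xEE = 11101110 matches 1110xxxx → 3-byte sequence.
Byte 1: 0xEE = 11101110, payload 1110 (4 bits).
Byte 2: 0x8C = 10001100 (10xxxxxx ✓), payload 001100.
Byte 3: 0x9C = 10011100 (10xxxxxx ✓), payload 011100.
Concatenate: 1110001100011100 = 0xE31C (16 bits → U+E31C).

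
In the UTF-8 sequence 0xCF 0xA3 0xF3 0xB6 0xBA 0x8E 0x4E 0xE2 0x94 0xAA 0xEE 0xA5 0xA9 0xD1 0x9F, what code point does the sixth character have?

Offset 0: leading byte 0xCF = 11001111 → 2-byte char #1 = CF A3.
Offset 2: leading byte 0xF3 = 11110011 → 4-byte char #2 = F3 B6 BA 8E.
Offset 6: leading byte 0x4E = 01001110 → 1-byte char #3 = 4E.
Offset 7: leading byte 0xE2 = 11100010 → 3-byte char #4 = E2 94 AA.
Offset 10: leading byte 0xEE = 11101110 → 3-byte char #5 = EE A5 A9.
Offset 13: leading byte 0xD1 = 11010001 → 2-byte char #6 = D1 9F.
Leading byte 0xD1 = 11010001 matches 110xxxxx → 2-byte sequence.
Byte 1: 0xD1 = 11010001, payload 10001 (5 bits).
Byte 2: 0x9F = 10011111 (10xxxxxx ✓), payload 011111.
Concatenate: 10001011111 = 0x45F (11 bits → U+045F).

U+045F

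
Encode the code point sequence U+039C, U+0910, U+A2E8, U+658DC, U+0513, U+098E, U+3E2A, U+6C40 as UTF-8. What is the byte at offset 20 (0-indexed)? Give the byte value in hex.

U+039C → 2-byte form CE 9C at offsets 0–1.
U+0910 → 3-byte form E0 A4 90 at offsets 2–4.
U+A2E8 → 3-byte form EA 8B A8 at offsets 5–7.
U+658DC → 4-byte form F1 A5 A3 9C at offsets 8–11.
U+0513 → 2-byte form D4 93 at offsets 12–13.
U+098E → 3-byte form E0 A6 8E at offsets 14–16.
U+3E2A → 3-byte form E3 B8 AA at offsets 17–19.
U+6C40 → 3-byte form E6 B1 80 at offsets 20–22.
Offset 20 falls in char 8's range; it's byte 1 of E6 B1 80 = 0xE6.

0xE6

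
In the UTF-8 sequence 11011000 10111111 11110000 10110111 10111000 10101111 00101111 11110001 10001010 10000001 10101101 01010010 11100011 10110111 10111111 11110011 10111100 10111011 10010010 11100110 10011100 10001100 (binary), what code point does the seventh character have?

Offset 0: leading byte 0xD8 = 11011000 → 2-byte char #1 = D8 BF.
Offset 2: leading byte 0xF0 = 11110000 → 4-byte char #2 = F0 B7 B8 AF.
Offset 6: leading byte 0x2F = 00101111 → 1-byte char #3 = 2F.
Offset 7: leading byte 0xF1 = 11110001 → 4-byte char #4 = F1 8A 81 AD.
Offset 11: leading byte 0x52 = 01010010 → 1-byte char #5 = 52.
Offset 12: leading byte 0xE3 = 11100011 → 3-byte char #6 = E3 B7 BF.
Offset 15: leading byte 0xF3 = 11110011 → 4-byte char #7 = F3 BC BB 92.
Leading byte 0xF3 = 11110011 matches 11110xxx → 4-byte sequence.
Byte 1: 0xF3 = 11110011, payload 011 (3 bits).
Byte 2: 0xBC = 10111100 (10xxxxxx ✓), payload 111100.
Byte 3: 0xBB = 10111011 (10xxxxxx ✓), payload 111011.
Byte 4: 0x92 = 10010010 (10xxxxxx ✓), payload 010010.
Concatenate: 011111100111011010010 = 0xFCED2 (21 bits → U+FCED2).

U+FCED2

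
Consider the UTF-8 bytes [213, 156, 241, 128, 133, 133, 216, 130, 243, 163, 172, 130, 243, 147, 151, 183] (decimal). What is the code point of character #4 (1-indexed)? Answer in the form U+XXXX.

U+E3B02

Offset 0: leading byte 0xD5 = 11010101 → 2-byte char #1 = D5 9C.
Offset 2: leading byte 0xF1 = 11110001 → 4-byte char #2 = F1 80 85 85.
Offset 6: leading byte 0xD8 = 11011000 → 2-byte char #3 = D8 82.
Offset 8: leading byte 0xF3 = 11110011 → 4-byte char #4 = F3 A3 AC 82.
Leading byte 0xF3 = 11110011 matches 11110xxx → 4-byte sequence.
Byte 1: 0xF3 = 11110011, payload 011 (3 bits).
Byte 2: 0xA3 = 10100011 (10xxxxxx ✓), payload 100011.
Byte 3: 0xAC = 10101100 (10xxxxxx ✓), payload 101100.
Byte 4: 0x82 = 10000010 (10xxxxxx ✓), payload 000010.
Concatenate: 011100011101100000010 = 0xE3B02 (21 bits → U+E3B02).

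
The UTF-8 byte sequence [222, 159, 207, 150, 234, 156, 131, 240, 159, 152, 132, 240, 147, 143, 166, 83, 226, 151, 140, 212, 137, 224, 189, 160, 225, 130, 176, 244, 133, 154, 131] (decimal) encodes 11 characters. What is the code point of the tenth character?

U+10B0

Offset 0: leading byte 0xDE = 11011110 → 2-byte char #1 = DE 9F.
Offset 2: leading byte 0xCF = 11001111 → 2-byte char #2 = CF 96.
Offset 4: leading byte 0xEA = 11101010 → 3-byte char #3 = EA 9C 83.
Offset 7: leading byte 0xF0 = 11110000 → 4-byte char #4 = F0 9F 98 84.
Offset 11: leading byte 0xF0 = 11110000 → 4-byte char #5 = F0 93 8F A6.
Offset 15: leading byte 0x53 = 01010011 → 1-byte char #6 = 53.
Offset 16: leading byte 0xE2 = 11100010 → 3-byte char #7 = E2 97 8C.
Offset 19: leading byte 0xD4 = 11010100 → 2-byte char #8 = D4 89.
Offset 21: leading byte 0xE0 = 11100000 → 3-byte char #9 = E0 BD A0.
Offset 24: leading byte 0xE1 = 11100001 → 3-byte char #10 = E1 82 B0.
Leading byte 0xE1 = 11100001 matches 1110xxxx → 3-byte sequence.
Byte 1: 0xE1 = 11100001, payload 0001 (4 bits).
Byte 2: 0x82 = 10000010 (10xxxxxx ✓), payload 000010.
Byte 3: 0xB0 = 10110000 (10xxxxxx ✓), payload 110000.
Concatenate: 0001000010110000 = 0x10B0 (16 bits → U+10B0).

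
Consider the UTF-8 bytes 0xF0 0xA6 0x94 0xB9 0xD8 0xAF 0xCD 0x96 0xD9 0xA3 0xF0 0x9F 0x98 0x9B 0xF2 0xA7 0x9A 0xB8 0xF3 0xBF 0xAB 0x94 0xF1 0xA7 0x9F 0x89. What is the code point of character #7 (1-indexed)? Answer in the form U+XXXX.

Offset 0: leading byte 0xF0 = 11110000 → 4-byte char #1 = F0 A6 94 B9.
Offset 4: leading byte 0xD8 = 11011000 → 2-byte char #2 = D8 AF.
Offset 6: leading byte 0xCD = 11001101 → 2-byte char #3 = CD 96.
Offset 8: leading byte 0xD9 = 11011001 → 2-byte char #4 = D9 A3.
Offset 10: leading byte 0xF0 = 11110000 → 4-byte char #5 = F0 9F 98 9B.
Offset 14: leading byte 0xF2 = 11110010 → 4-byte char #6 = F2 A7 9A B8.
Offset 18: leading byte 0xF3 = 11110011 → 4-byte char #7 = F3 BF AB 94.
Leading byte 0xF3 = 11110011 matches 11110xxx → 4-byte sequence.
Byte 1: 0xF3 = 11110011, payload 011 (3 bits).
Byte 2: 0xBF = 10111111 (10xxxxxx ✓), payload 111111.
Byte 3: 0xAB = 10101011 (10xxxxxx ✓), payload 101011.
Byte 4: 0x94 = 10010100 (10xxxxxx ✓), payload 010100.
Concatenate: 011111111101011010100 = 0xFFAD4 (21 bits → U+FFAD4).

U+FFAD4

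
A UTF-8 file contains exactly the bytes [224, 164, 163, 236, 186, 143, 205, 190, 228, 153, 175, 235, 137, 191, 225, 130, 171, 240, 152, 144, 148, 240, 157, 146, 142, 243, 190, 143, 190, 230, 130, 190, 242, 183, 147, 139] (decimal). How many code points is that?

11

Byte at offset 0: 0xE0 = 11100000 → 3-byte char (#1). Advance 3.
Byte at offset 3: 0xEC = 11101100 → 3-byte char (#2). Advance 3.
Byte at offset 6: 0xCD = 11001101 → 2-byte char (#3). Advance 2.
Byte at offset 8: 0xE4 = 11100100 → 3-byte char (#4). Advance 3.
Byte at offset 11: 0xEB = 11101011 → 3-byte char (#5). Advance 3.
Byte at offset 14: 0xE1 = 11100001 → 3-byte char (#6). Advance 3.
Byte at offset 17: 0xF0 = 11110000 → 4-byte char (#7). Advance 4.
Byte at offset 21: 0xF0 = 11110000 → 4-byte char (#8). Advance 4.
Byte at offset 25: 0xF3 = 11110011 → 4-byte char (#9). Advance 4.
Byte at offset 29: 0xE6 = 11100110 → 3-byte char (#10). Advance 3.
Byte at offset 32: 0xF2 = 11110010 → 4-byte char (#11). Advance 4.
Reached end at offset 36 after 11 code points.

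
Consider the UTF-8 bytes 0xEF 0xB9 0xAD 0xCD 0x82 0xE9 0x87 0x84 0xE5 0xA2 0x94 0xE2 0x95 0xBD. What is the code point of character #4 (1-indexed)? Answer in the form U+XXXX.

U+5894

Offset 0: leading byte 0xEF = 11101111 → 3-byte char #1 = EF B9 AD.
Offset 3: leading byte 0xCD = 11001101 → 2-byte char #2 = CD 82.
Offset 5: leading byte 0xE9 = 11101001 → 3-byte char #3 = E9 87 84.
Offset 8: leading byte 0xE5 = 11100101 → 3-byte char #4 = E5 A2 94.
Leading byte 0xE5 = 11100101 matches 1110xxxx → 3-byte sequence.
Byte 1: 0xE5 = 11100101, payload 0101 (4 bits).
Byte 2: 0xA2 = 10100010 (10xxxxxx ✓), payload 100010.
Byte 3: 0x94 = 10010100 (10xxxxxx ✓), payload 010100.
Concatenate: 0101100010010100 = 0x5894 (16 bits → U+5894).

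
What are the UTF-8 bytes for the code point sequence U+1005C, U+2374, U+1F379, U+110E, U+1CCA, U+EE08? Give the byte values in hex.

U+1005C: 4-byte form → F0 90 81 9C.
U+2374: 3-byte form → E2 8D B4.
U+1F379: 4-byte form → F0 9F 8D B9.
U+110E: 3-byte form → E1 84 8E.
U+1CCA: 3-byte form → E1 B3 8A.
U+EE08: 3-byte form → EE B8 88.
Concatenated (20 bytes): F0 90 81 9C E2 8D B4 F0 9F 8D B9 E1 84 8E E1 B3 8A EE B8 88.

F0 90 81 9C E2 8D B4 F0 9F 8D B9 E1 84 8E E1 B3 8A EE B8 88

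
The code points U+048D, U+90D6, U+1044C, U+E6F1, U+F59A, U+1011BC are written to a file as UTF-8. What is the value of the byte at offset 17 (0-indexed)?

U+048D → 2-byte form D2 8D at offsets 0–1.
U+90D6 → 3-byte form E9 83 96 at offsets 2–4.
U+1044C → 4-byte form F0 90 91 8C at offsets 5–8.
U+E6F1 → 3-byte form EE 9B B1 at offsets 9–11.
U+F59A → 3-byte form EF 96 9A at offsets 12–14.
U+1011BC → 4-byte form F4 81 86 BC at offsets 15–18.
Offset 17 falls in char 6's range; it's byte 3 of F4 81 86 BC = 0x86.

0x86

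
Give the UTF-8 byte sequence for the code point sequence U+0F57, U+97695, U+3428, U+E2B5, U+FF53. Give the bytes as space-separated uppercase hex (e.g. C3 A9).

U+0F57: 3-byte form → E0 BD 97.
U+97695: 4-byte form → F2 97 9A 95.
U+3428: 3-byte form → E3 90 A8.
U+E2B5: 3-byte form → EE 8A B5.
U+FF53: 3-byte form → EF BD 93.
Concatenated (16 bytes): E0 BD 97 F2 97 9A 95 E3 90 A8 EE 8A B5 EF BD 93.

E0 BD 97 F2 97 9A 95 E3 90 A8 EE 8A B5 EF BD 93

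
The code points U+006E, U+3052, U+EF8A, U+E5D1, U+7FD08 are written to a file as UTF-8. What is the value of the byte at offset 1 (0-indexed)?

U+006E → 1-byte form 6E at offsets 0–0.
U+3052 → 3-byte form E3 81 92 at offsets 1–3.
Offset 1 falls in char 2's range; it's byte 1 of E3 81 92 = 0xE3.

0xE3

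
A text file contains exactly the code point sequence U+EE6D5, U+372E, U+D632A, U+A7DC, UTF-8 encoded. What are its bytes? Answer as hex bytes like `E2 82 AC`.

F3 AE 9B 95 E3 9C AE F3 96 8C AA EA 9F 9C

U+EE6D5: 4-byte form → F3 AE 9B 95.
U+372E: 3-byte form → E3 9C AE.
U+D632A: 4-byte form → F3 96 8C AA.
U+A7DC: 3-byte form → EA 9F 9C.
Concatenated (14 bytes): F3 AE 9B 95 E3 9C AE F3 96 8C AA EA 9F 9C.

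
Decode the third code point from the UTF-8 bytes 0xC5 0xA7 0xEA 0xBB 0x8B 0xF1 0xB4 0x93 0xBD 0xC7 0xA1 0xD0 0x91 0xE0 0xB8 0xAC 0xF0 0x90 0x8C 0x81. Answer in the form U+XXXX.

U+744FD

Offset 0: leading byte 0xC5 = 11000101 → 2-byte char #1 = C5 A7.
Offset 2: leading byte 0xEA = 11101010 → 3-byte char #2 = EA BB 8B.
Offset 5: leading byte 0xF1 = 11110001 → 4-byte char #3 = F1 B4 93 BD.
Leading byte 0xF1 = 11110001 matches 11110xxx → 4-byte sequence.
Byte 1: 0xF1 = 11110001, payload 001 (3 bits).
Byte 2: 0xB4 = 10110100 (10xxxxxx ✓), payload 110100.
Byte 3: 0x93 = 10010011 (10xxxxxx ✓), payload 010011.
Byte 4: 0xBD = 10111101 (10xxxxxx ✓), payload 111101.
Concatenate: 001110100010011111101 = 0x744FD (21 bits → U+744FD).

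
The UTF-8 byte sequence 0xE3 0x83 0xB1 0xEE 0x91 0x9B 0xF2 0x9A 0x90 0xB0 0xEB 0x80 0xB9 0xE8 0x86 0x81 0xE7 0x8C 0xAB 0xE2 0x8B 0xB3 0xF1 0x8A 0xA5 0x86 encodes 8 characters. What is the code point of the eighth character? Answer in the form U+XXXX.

Offset 0: leading byte 0xE3 = 11100011 → 3-byte char #1 = E3 83 B1.
Offset 3: leading byte 0xEE = 11101110 → 3-byte char #2 = EE 91 9B.
Offset 6: leading byte 0xF2 = 11110010 → 4-byte char #3 = F2 9A 90 B0.
Offset 10: leading byte 0xEB = 11101011 → 3-byte char #4 = EB 80 B9.
Offset 13: leading byte 0xE8 = 11101000 → 3-byte char #5 = E8 86 81.
Offset 16: leading byte 0xE7 = 11100111 → 3-byte char #6 = E7 8C AB.
Offset 19: leading byte 0xE2 = 11100010 → 3-byte char #7 = E2 8B B3.
Offset 22: leading byte 0xF1 = 11110001 → 4-byte char #8 = F1 8A A5 86.
Leading byte 0xF1 = 11110001 matches 11110xxx → 4-byte sequence.
Byte 1: 0xF1 = 11110001, payload 001 (3 bits).
Byte 2: 0x8A = 10001010 (10xxxxxx ✓), payload 001010.
Byte 3: 0xA5 = 10100101 (10xxxxxx ✓), payload 100101.
Byte 4: 0x86 = 10000110 (10xxxxxx ✓), payload 000110.
Concatenate: 001001010100101000110 = 0x4A946 (21 bits → U+4A946).

U+4A946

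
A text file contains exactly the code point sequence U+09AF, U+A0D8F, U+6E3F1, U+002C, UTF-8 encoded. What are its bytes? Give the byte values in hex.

U+09AF: 3-byte form → E0 A6 AF.
U+A0D8F: 4-byte form → F2 A0 B6 8F.
U+6E3F1: 4-byte form → F1 AE 8F B1.
U+002C: 1-byte form → 2C.
Concatenated (12 bytes): E0 A6 AF F2 A0 B6 8F F1 AE 8F B1 2C.

E0 A6 AF F2 A0 B6 8F F1 AE 8F B1 2C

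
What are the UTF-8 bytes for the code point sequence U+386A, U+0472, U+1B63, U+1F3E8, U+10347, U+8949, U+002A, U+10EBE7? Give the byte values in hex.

U+386A: 3-byte form → E3 A1 AA.
U+0472: 2-byte form → D1 B2.
U+1B63: 3-byte form → E1 AD A3.
U+1F3E8: 4-byte form → F0 9F 8F A8.
U+10347: 4-byte form → F0 90 8D 87.
U+8949: 3-byte form → E8 A5 89.
U+002A: 1-byte form → 2A.
U+10EBE7: 4-byte form → F4 8E AF A7.
Concatenated (24 bytes): E3 A1 AA D1 B2 E1 AD A3 F0 9F 8F A8 F0 90 8D 87 E8 A5 89 2A F4 8E AF A7.

E3 A1 AA D1 B2 E1 AD A3 F0 9F 8F A8 F0 90 8D 87 E8 A5 89 2A F4 8E AF A7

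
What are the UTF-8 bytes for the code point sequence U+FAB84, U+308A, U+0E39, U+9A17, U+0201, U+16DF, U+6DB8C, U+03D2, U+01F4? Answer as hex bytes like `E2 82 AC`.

F3 BA AE 84 E3 82 8A E0 B8 B9 E9 A8 97 C8 81 E1 9B 9F F1 AD AE 8C CF 92 C7 B4

U+FAB84: 4-byte form → F3 BA AE 84.
U+308A: 3-byte form → E3 82 8A.
U+0E39: 3-byte form → E0 B8 B9.
U+9A17: 3-byte form → E9 A8 97.
U+0201: 2-byte form → C8 81.
U+16DF: 3-byte form → E1 9B 9F.
U+6DB8C: 4-byte form → F1 AD AE 8C.
U+03D2: 2-byte form → CF 92.
U+01F4: 2-byte form → C7 B4.
Concatenated (26 bytes): F3 BA AE 84 E3 82 8A E0 B8 B9 E9 A8 97 C8 81 E1 9B 9F F1 AD AE 8C CF 92 C7 B4.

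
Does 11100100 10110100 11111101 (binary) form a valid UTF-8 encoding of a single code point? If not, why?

invalid (non-continuation byte where continuation expected)

Leading byte 0xE4 = 11100100 → 3-byte form.
Byte 3 is 0xFD = 11111101, which is not 10xxxxxx — expected a continuation byte.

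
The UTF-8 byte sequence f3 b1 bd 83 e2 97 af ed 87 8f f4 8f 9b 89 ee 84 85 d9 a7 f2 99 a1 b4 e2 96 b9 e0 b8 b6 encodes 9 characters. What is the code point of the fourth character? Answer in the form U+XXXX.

U+10F6C9

Offset 0: leading byte 0xF3 = 11110011 → 4-byte char #1 = F3 B1 BD 83.
Offset 4: leading byte 0xE2 = 11100010 → 3-byte char #2 = E2 97 AF.
Offset 7: leading byte 0xED = 11101101 → 3-byte char #3 = ED 87 8F.
Offset 10: leading byte 0xF4 = 11110100 → 4-byte char #4 = F4 8F 9B 89.
Leading byte 0xF4 = 11110100 matches 11110xxx → 4-byte sequence.
Byte 1: 0xF4 = 11110100, payload 100 (3 bits).
Byte 2: 0x8F = 10001111 (10xxxxxx ✓), payload 001111.
Byte 3: 0x9B = 10011011 (10xxxxxx ✓), payload 011011.
Byte 4: 0x89 = 10001001 (10xxxxxx ✓), payload 001001.
Concatenate: 100001111011011001001 = 0x10F6C9 (21 bits → U+10F6C9).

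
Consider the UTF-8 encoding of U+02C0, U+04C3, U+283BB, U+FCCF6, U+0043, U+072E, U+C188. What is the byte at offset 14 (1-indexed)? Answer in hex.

1-indexed offset 14 is 0-indexed offset 13.
U+02C0 → 2-byte form CB 80 at offsets 0–1.
U+04C3 → 2-byte form D3 83 at offsets 2–3.
U+283BB → 4-byte form F0 A8 8E BB at offsets 4–7.
U+FCCF6 → 4-byte form F3 BC B3 B6 at offsets 8–11.
U+0043 → 1-byte form 43 at offsets 12–12.
U+072E → 2-byte form DC AE at offsets 13–14.
Offset 13 falls in char 6's range; it's byte 1 of DC AE = 0xDC.

0xDC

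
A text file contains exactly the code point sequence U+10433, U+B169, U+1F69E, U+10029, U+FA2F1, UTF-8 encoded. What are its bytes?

F0 90 90 B3 EB 85 A9 F0 9F 9A 9E F0 90 80 A9 F3 BA 8B B1

U+10433: 4-byte form → F0 90 90 B3.
U+B169: 3-byte form → EB 85 A9.
U+1F69E: 4-byte form → F0 9F 9A 9E.
U+10029: 4-byte form → F0 90 80 A9.
U+FA2F1: 4-byte form → F3 BA 8B B1.
Concatenated (19 bytes): F0 90 90 B3 EB 85 A9 F0 9F 9A 9E F0 90 80 A9 F3 BA 8B B1.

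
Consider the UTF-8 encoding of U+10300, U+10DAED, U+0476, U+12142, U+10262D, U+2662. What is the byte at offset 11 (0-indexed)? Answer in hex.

0x92

U+10300 → 4-byte form F0 90 8C 80 at offsets 0–3.
U+10DAED → 4-byte form F4 8D AB AD at offsets 4–7.
U+0476 → 2-byte form D1 B6 at offsets 8–9.
U+12142 → 4-byte form F0 92 85 82 at offsets 10–13.
Offset 11 falls in char 4's range; it's byte 2 of F0 92 85 82 = 0x92.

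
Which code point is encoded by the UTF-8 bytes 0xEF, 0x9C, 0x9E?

Leading byte 0xEF = 11101111 matches 1110xxxx → 3-byte sequence.
Byte 1: 0xEF = 11101111, payload 1111 (4 bits).
Byte 2: 0x9C = 10011100 (10xxxxxx ✓), payload 011100.
Byte 3: 0x9E = 10011110 (10xxxxxx ✓), payload 011110.
Concatenate: 1111011100011110 = 0xF71E (16 bits → U+F71E).

U+F71E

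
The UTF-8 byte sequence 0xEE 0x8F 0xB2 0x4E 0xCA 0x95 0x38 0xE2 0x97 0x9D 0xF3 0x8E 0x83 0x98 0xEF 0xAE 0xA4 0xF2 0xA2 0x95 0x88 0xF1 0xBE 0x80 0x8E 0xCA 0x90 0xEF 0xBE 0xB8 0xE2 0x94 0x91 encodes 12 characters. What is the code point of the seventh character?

Offset 0: leading byte 0xEE = 11101110 → 3-byte char #1 = EE 8F B2.
Offset 3: leading byte 0x4E = 01001110 → 1-byte char #2 = 4E.
Offset 4: leading byte 0xCA = 11001010 → 2-byte char #3 = CA 95.
Offset 6: leading byte 0x38 = 00111000 → 1-byte char #4 = 38.
Offset 7: leading byte 0xE2 = 11100010 → 3-byte char #5 = E2 97 9D.
Offset 10: leading byte 0xF3 = 11110011 → 4-byte char #6 = F3 8E 83 98.
Offset 14: leading byte 0xEF = 11101111 → 3-byte char #7 = EF AE A4.
Leading byte 0xEF = 11101111 matches 1110xxxx → 3-byte sequence.
Byte 1: 0xEF = 11101111, payload 1111 (4 bits).
Byte 2: 0xAE = 10101110 (10xxxxxx ✓), payload 101110.
Byte 3: 0xA4 = 10100100 (10xxxxxx ✓), payload 100100.
Concatenate: 1111101110100100 = 0xFBA4 (16 bits → U+FBA4).

U+FBA4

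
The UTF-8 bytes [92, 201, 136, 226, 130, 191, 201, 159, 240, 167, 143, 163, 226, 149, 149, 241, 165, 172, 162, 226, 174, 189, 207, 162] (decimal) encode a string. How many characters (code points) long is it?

Byte at offset 0: 0x5C = 01011100 → 1-byte char (#1). Advance 1.
Byte at offset 1: 0xC9 = 11001001 → 2-byte char (#2). Advance 2.
Byte at offset 3: 0xE2 = 11100010 → 3-byte char (#3). Advance 3.
Byte at offset 6: 0xC9 = 11001001 → 2-byte char (#4). Advance 2.
Byte at offset 8: 0xF0 = 11110000 → 4-byte char (#5). Advance 4.
Byte at offset 12: 0xE2 = 11100010 → 3-byte char (#6). Advance 3.
Byte at offset 15: 0xF1 = 11110001 → 4-byte char (#7). Advance 4.
Byte at offset 19: 0xE2 = 11100010 → 3-byte char (#8). Advance 3.
Byte at offset 22: 0xCF = 11001111 → 2-byte char (#9). Advance 2.
Reached end at offset 24 after 9 code points.

9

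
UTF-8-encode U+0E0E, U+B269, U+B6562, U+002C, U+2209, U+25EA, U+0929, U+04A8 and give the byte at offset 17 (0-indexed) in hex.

U+0E0E → 3-byte form E0 B8 8E at offsets 0–2.
U+B269 → 3-byte form EB 89 A9 at offsets 3–5.
U+B6562 → 4-byte form F2 B6 95 A2 at offsets 6–9.
U+002C → 1-byte form 2C at offsets 10–10.
U+2209 → 3-byte form E2 88 89 at offsets 11–13.
U+25EA → 3-byte form E2 97 AA at offsets 14–16.
U+0929 → 3-byte form E0 A4 A9 at offsets 17–19.
Offset 17 falls in char 7's range; it's byte 1 of E0 A4 A9 = 0xE0.

0xE0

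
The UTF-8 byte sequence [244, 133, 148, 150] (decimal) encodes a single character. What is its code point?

U+105516

Leading byte 0xF4 = 11110100 matches 11110xxx → 4-byte sequence.
Byte 1: 0xF4 = 11110100, payload 100 (3 bits).
Byte 2: 0x85 = 10000101 (10xxxxxx ✓), payload 000101.
Byte 3: 0x94 = 10010100 (10xxxxxx ✓), payload 010100.
Byte 4: 0x96 = 10010110 (10xxxxxx ✓), payload 010110.
Concatenate: 100000101010100010110 = 0x105516 (21 bits → U+105516).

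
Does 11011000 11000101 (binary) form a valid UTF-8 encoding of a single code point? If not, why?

Leading byte 0xD8 = 11011000 → 2-byte form.
Byte 2 is 0xC5 = 11000101, which is not 10xxxxxx — expected a continuation byte.

invalid (non-continuation byte where continuation expected)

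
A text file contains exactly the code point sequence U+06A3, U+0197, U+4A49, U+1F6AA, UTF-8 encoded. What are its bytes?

DA A3 C6 97 E4 A9 89 F0 9F 9A AA

U+06A3: 2-byte form → DA A3.
U+0197: 2-byte form → C6 97.
U+4A49: 3-byte form → E4 A9 89.
U+1F6AA: 4-byte form → F0 9F 9A AA.
Concatenated (11 bytes): DA A3 C6 97 E4 A9 89 F0 9F 9A AA.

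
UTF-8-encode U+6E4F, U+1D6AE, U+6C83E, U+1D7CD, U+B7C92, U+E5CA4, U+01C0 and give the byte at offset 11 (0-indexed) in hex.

0xF0

U+6E4F → 3-byte form E6 B9 8F at offsets 0–2.
U+1D6AE → 4-byte form F0 9D 9A AE at offsets 3–6.
U+6C83E → 4-byte form F1 AC A0 BE at offsets 7–10.
U+1D7CD → 4-byte form F0 9D 9F 8D at offsets 11–14.
Offset 11 falls in char 4's range; it's byte 1 of F0 9D 9F 8D = 0xF0.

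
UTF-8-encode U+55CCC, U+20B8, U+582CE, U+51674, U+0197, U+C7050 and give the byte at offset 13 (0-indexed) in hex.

0x99

U+55CCC → 4-byte form F1 95 B3 8C at offsets 0–3.
U+20B8 → 3-byte form E2 82 B8 at offsets 4–6.
U+582CE → 4-byte form F1 98 8B 8E at offsets 7–10.
U+51674 → 4-byte form F1 91 99 B4 at offsets 11–14.
Offset 13 falls in char 4's range; it's byte 3 of F1 91 99 B4 = 0x99.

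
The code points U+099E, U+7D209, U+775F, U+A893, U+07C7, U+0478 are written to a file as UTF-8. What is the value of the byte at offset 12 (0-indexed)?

U+099E → 3-byte form E0 A6 9E at offsets 0–2.
U+7D209 → 4-byte form F1 BD 88 89 at offsets 3–6.
U+775F → 3-byte form E7 9D 9F at offsets 7–9.
U+A893 → 3-byte form EA A2 93 at offsets 10–12.
Offset 12 falls in char 4's range; it's byte 3 of EA A2 93 = 0x93.

0x93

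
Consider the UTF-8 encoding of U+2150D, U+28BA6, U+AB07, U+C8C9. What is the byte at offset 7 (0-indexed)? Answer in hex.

U+2150D → 4-byte form F0 A1 94 8D at offsets 0–3.
U+28BA6 → 4-byte form F0 A8 AE A6 at offsets 4–7.
Offset 7 falls in char 2's range; it's byte 4 of F0 A8 AE A6 = 0xA6.

0xA6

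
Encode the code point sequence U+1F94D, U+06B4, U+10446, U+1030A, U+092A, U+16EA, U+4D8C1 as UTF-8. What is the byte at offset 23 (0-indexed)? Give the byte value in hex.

U+1F94D → 4-byte form F0 9F A5 8D at offsets 0–3.
U+06B4 → 2-byte form DA B4 at offsets 4–5.
U+10446 → 4-byte form F0 90 91 86 at offsets 6–9.
U+1030A → 4-byte form F0 90 8C 8A at offsets 10–13.
U+092A → 3-byte form E0 A4 AA at offsets 14–16.
U+16EA → 3-byte form E1 9B AA at offsets 17–19.
U+4D8C1 → 4-byte form F1 8D A3 81 at offsets 20–23.
Offset 23 falls in char 7's range; it's byte 4 of F1 8D A3 81 = 0x81.

0x81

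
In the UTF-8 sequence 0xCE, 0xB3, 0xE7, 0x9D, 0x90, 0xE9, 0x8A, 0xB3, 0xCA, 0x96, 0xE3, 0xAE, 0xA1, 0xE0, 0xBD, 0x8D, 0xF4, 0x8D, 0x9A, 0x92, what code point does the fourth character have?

U+0296

Offset 0: leading byte 0xCE = 11001110 → 2-byte char #1 = CE B3.
Offset 2: leading byte 0xE7 = 11100111 → 3-byte char #2 = E7 9D 90.
Offset 5: leading byte 0xE9 = 11101001 → 3-byte char #3 = E9 8A B3.
Offset 8: leading byte 0xCA = 11001010 → 2-byte char #4 = CA 96.
Leading byte 0xCA = 11001010 matches 110xxxxx → 2-byte sequence.
Byte 1: 0xCA = 11001010, payload 01010 (5 bits).
Byte 2: 0x96 = 10010110 (10xxxxxx ✓), payload 010110.
Concatenate: 01010010110 = 0x296 (11 bits → U+0296).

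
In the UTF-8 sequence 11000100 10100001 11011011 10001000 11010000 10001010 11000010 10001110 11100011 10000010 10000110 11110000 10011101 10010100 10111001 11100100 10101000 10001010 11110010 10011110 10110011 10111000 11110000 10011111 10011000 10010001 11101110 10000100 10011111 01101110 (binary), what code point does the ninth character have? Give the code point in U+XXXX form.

U+1F611

Offset 0: leading byte 0xC4 = 11000100 → 2-byte char #1 = C4 A1.
Offset 2: leading byte 0xDB = 11011011 → 2-byte char #2 = DB 88.
Offset 4: leading byte 0xD0 = 11010000 → 2-byte char #3 = D0 8A.
Offset 6: leading byte 0xC2 = 11000010 → 2-byte char #4 = C2 8E.
Offset 8: leading byte 0xE3 = 11100011 → 3-byte char #5 = E3 82 86.
Offset 11: leading byte 0xF0 = 11110000 → 4-byte char #6 = F0 9D 94 B9.
Offset 15: leading byte 0xE4 = 11100100 → 3-byte char #7 = E4 A8 8A.
Offset 18: leading byte 0xF2 = 11110010 → 4-byte char #8 = F2 9E B3 B8.
Offset 22: leading byte 0xF0 = 11110000 → 4-byte char #9 = F0 9F 98 91.
Leading byte 0xF0 = 11110000 matches 11110xxx → 4-byte sequence.
Byte 1: 0xF0 = 11110000, payload 000 (3 bits).
Byte 2: 0x9F = 10011111 (10xxxxxx ✓), payload 011111.
Byte 3: 0x98 = 10011000 (10xxxxxx ✓), payload 011000.
Byte 4: 0x91 = 10010001 (10xxxxxx ✓), payload 010001.
Concatenate: 000011111011000010001 = 0x1F611 (21 bits → U+1F611).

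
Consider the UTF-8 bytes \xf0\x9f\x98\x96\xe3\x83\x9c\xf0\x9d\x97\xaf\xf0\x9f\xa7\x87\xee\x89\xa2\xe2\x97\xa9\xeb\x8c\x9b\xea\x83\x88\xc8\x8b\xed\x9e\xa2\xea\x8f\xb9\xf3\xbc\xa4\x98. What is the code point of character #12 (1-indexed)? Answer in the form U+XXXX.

Offset 0: leading byte 0xF0 = 11110000 → 4-byte char #1 = F0 9F 98 96.
Offset 4: leading byte 0xE3 = 11100011 → 3-byte char #2 = E3 83 9C.
Offset 7: leading byte 0xF0 = 11110000 → 4-byte char #3 = F0 9D 97 AF.
Offset 11: leading byte 0xF0 = 11110000 → 4-byte char #4 = F0 9F A7 87.
Offset 15: leading byte 0xEE = 11101110 → 3-byte char #5 = EE 89 A2.
Offset 18: leading byte 0xE2 = 11100010 → 3-byte char #6 = E2 97 A9.
Offset 21: leading byte 0xEB = 11101011 → 3-byte char #7 = EB 8C 9B.
Offset 24: leading byte 0xEA = 11101010 → 3-byte char #8 = EA 83 88.
Offset 27: leading byte 0xC8 = 11001000 → 2-byte char #9 = C8 8B.
Offset 29: leading byte 0xED = 11101101 → 3-byte char #10 = ED 9E A2.
Offset 32: leading byte 0xEA = 11101010 → 3-byte char #11 = EA 8F B9.
Offset 35: leading byte 0xF3 = 11110011 → 4-byte char #12 = F3 BC A4 98.
Leading byte 0xF3 = 11110011 matches 11110xxx → 4-byte sequence.
Byte 1: 0xF3 = 11110011, payload 011 (3 bits).
Byte 2: 0xBC = 10111100 (10xxxxxx ✓), payload 111100.
Byte 3: 0xA4 = 10100100 (10xxxxxx ✓), payload 100100.
Byte 4: 0x98 = 10011000 (10xxxxxx ✓), payload 011000.
Concatenate: 011111100100100011000 = 0xFC918 (21 bits → U+FC918).

U+FC918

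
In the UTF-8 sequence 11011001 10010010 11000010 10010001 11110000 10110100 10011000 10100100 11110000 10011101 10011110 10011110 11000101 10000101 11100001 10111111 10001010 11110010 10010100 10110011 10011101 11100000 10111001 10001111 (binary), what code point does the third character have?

U+34624

Offset 0: leading byte 0xD9 = 11011001 → 2-byte char #1 = D9 92.
Offset 2: leading byte 0xC2 = 11000010 → 2-byte char #2 = C2 91.
Offset 4: leading byte 0xF0 = 11110000 → 4-byte char #3 = F0 B4 98 A4.
Leading byte 0xF0 = 11110000 matches 11110xxx → 4-byte sequence.
Byte 1: 0xF0 = 11110000, payload 000 (3 bits).
Byte 2: 0xB4 = 10110100 (10xxxxxx ✓), payload 110100.
Byte 3: 0x98 = 10011000 (10xxxxxx ✓), payload 011000.
Byte 4: 0xA4 = 10100100 (10xxxxxx ✓), payload 100100.
Concatenate: 000110100011000100100 = 0x34624 (21 bits → U+34624).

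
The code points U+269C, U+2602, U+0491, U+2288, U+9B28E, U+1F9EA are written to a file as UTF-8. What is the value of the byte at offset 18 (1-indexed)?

1-indexed offset 18 is 0-indexed offset 17.
U+269C → 3-byte form E2 9A 9C at offsets 0–2.
U+2602 → 3-byte form E2 98 82 at offsets 3–5.
U+0491 → 2-byte form D2 91 at offsets 6–7.
U+2288 → 3-byte form E2 8A 88 at offsets 8–10.
U+9B28E → 4-byte form F2 9B 8A 8E at offsets 11–14.
U+1F9EA → 4-byte form F0 9F A7 AA at offsets 15–18.
Offset 17 falls in char 6's range; it's byte 3 of F0 9F A7 AA = 0xA7.

0xA7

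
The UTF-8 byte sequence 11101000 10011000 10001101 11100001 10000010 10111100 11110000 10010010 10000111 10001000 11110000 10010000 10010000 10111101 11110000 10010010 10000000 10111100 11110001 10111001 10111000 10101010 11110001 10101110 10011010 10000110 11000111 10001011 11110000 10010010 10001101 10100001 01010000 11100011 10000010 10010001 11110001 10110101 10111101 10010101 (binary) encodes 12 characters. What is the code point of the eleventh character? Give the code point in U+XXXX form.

Offset 0: leading byte 0xE8 = 11101000 → 3-byte char #1 = E8 98 8D.
Offset 3: leading byte 0xE1 = 11100001 → 3-byte char #2 = E1 82 BC.
Offset 6: leading byte 0xF0 = 11110000 → 4-byte char #3 = F0 92 87 88.
Offset 10: leading byte 0xF0 = 11110000 → 4-byte char #4 = F0 90 90 BD.
Offset 14: leading byte 0xF0 = 11110000 → 4-byte char #5 = F0 92 80 BC.
Offset 18: leading byte 0xF1 = 11110001 → 4-byte char #6 = F1 B9 B8 AA.
Offset 22: leading byte 0xF1 = 11110001 → 4-byte char #7 = F1 AE 9A 86.
Offset 26: leading byte 0xC7 = 11000111 → 2-byte char #8 = C7 8B.
Offset 28: leading byte 0xF0 = 11110000 → 4-byte char #9 = F0 92 8D A1.
Offset 32: leading byte 0x50 = 01010000 → 1-byte char #10 = 50.
Offset 33: leading byte 0xE3 = 11100011 → 3-byte char #11 = E3 82 91.
Leading byte 0xE3 = 11100011 matches 1110xxxx → 3-byte sequence.
Byte 1: 0xE3 = 11100011, payload 0011 (4 bits).
Byte 2: 0x82 = 10000010 (10xxxxxx ✓), payload 000010.
Byte 3: 0x91 = 10010001 (10xxxxxx ✓), payload 010001.
Concatenate: 0011000010010001 = 0x3091 (16 bits → U+3091).

U+3091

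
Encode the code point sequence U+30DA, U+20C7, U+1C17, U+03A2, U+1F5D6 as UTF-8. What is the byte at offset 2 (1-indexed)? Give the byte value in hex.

0x83

1-indexed offset 2 is 0-indexed offset 1.
U+30DA → 3-byte form E3 83 9A at offsets 0–2.
Offset 1 falls in char 1's range; it's byte 2 of E3 83 9A = 0x83.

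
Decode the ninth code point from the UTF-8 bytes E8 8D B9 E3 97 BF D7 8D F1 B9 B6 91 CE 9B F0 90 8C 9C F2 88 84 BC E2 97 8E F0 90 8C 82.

U+10302

Offset 0: leading byte 0xE8 = 11101000 → 3-byte char #1 = E8 8D B9.
Offset 3: leading byte 0xE3 = 11100011 → 3-byte char #2 = E3 97 BF.
Offset 6: leading byte 0xD7 = 11010111 → 2-byte char #3 = D7 8D.
Offset 8: leading byte 0xF1 = 11110001 → 4-byte char #4 = F1 B9 B6 91.
Offset 12: leading byte 0xCE = 11001110 → 2-byte char #5 = CE 9B.
Offset 14: leading byte 0xF0 = 11110000 → 4-byte char #6 = F0 90 8C 9C.
Offset 18: leading byte 0xF2 = 11110010 → 4-byte char #7 = F2 88 84 BC.
Offset 22: leading byte 0xE2 = 11100010 → 3-byte char #8 = E2 97 8E.
Offset 25: leading byte 0xF0 = 11110000 → 4-byte char #9 = F0 90 8C 82.
Leading byte 0xF0 = 11110000 matches 11110xxx → 4-byte sequence.
Byte 1: 0xF0 = 11110000, payload 000 (3 bits).
Byte 2: 0x90 = 10010000 (10xxxxxx ✓), payload 010000.
Byte 3: 0x8C = 10001100 (10xxxxxx ✓), payload 001100.
Byte 4: 0x82 = 10000010 (10xxxxxx ✓), payload 000010.
Concatenate: 000010000001100000010 = 0x10302 (21 bits → U+10302).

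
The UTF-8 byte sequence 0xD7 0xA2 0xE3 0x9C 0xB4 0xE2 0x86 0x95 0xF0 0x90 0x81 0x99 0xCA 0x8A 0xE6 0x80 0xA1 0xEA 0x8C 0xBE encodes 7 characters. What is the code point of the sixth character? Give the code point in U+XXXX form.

Offset 0: leading byte 0xD7 = 11010111 → 2-byte char #1 = D7 A2.
Offset 2: leading byte 0xE3 = 11100011 → 3-byte char #2 = E3 9C B4.
Offset 5: leading byte 0xE2 = 11100010 → 3-byte char #3 = E2 86 95.
Offset 8: leading byte 0xF0 = 11110000 → 4-byte char #4 = F0 90 81 99.
Offset 12: leading byte 0xCA = 11001010 → 2-byte char #5 = CA 8A.
Offset 14: leading byte 0xE6 = 11100110 → 3-byte char #6 = E6 80 A1.
Leading byte 0xE6 = 11100110 matches 1110xxxx → 3-byte sequence.
Byte 1: 0xE6 = 11100110, payload 0110 (4 bits).
Byte 2: 0x80 = 10000000 (10xxxxxx ✓), payload 000000.
Byte 3: 0xA1 = 10100001 (10xxxxxx ✓), payload 100001.
Concatenate: 0110000000100001 = 0x6021 (16 bits → U+6021).

U+6021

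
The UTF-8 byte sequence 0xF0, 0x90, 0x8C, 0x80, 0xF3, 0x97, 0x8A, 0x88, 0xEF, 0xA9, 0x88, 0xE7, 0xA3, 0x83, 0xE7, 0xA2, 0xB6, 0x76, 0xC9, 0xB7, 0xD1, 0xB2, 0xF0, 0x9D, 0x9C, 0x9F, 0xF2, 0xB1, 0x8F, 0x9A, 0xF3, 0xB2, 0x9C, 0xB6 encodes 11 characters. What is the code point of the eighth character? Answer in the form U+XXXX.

U+0472

Offset 0: leading byte 0xF0 = 11110000 → 4-byte char #1 = F0 90 8C 80.
Offset 4: leading byte 0xF3 = 11110011 → 4-byte char #2 = F3 97 8A 88.
Offset 8: leading byte 0xEF = 11101111 → 3-byte char #3 = EF A9 88.
Offset 11: leading byte 0xE7 = 11100111 → 3-byte char #4 = E7 A3 83.
Offset 14: leading byte 0xE7 = 11100111 → 3-byte char #5 = E7 A2 B6.
Offset 17: leading byte 0x76 = 01110110 → 1-byte char #6 = 76.
Offset 18: leading byte 0xC9 = 11001001 → 2-byte char #7 = C9 B7.
Offset 20: leading byte 0xD1 = 11010001 → 2-byte char #8 = D1 B2.
Leading byte 0xD1 = 11010001 matches 110xxxxx → 2-byte sequence.
Byte 1: 0xD1 = 11010001, payload 10001 (5 bits).
Byte 2: 0xB2 = 10110010 (10xxxxxx ✓), payload 110010.
Concatenate: 10001110010 = 0x472 (11 bits → U+0472).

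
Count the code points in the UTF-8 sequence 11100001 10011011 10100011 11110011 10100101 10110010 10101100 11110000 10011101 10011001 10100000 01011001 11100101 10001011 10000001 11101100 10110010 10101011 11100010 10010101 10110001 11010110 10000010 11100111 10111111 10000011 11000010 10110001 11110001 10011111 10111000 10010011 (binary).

11

Byte at offset 0: 0xE1 = 11100001 → 3-byte char (#1). Advance 3.
Byte at offset 3: 0xF3 = 11110011 → 4-byte char (#2). Advance 4.
Byte at offset 7: 0xF0 = 11110000 → 4-byte char (#3). Advance 4.
Byte at offset 11: 0x59 = 01011001 → 1-byte char (#4). Advance 1.
Byte at offset 12: 0xE5 = 11100101 → 3-byte char (#5). Advance 3.
Byte at offset 15: 0xEC = 11101100 → 3-byte char (#6). Advance 3.
Byte at offset 18: 0xE2 = 11100010 → 3-byte char (#7). Advance 3.
Byte at offset 21: 0xD6 = 11010110 → 2-byte char (#8). Advance 2.
Byte at offset 23: 0xE7 = 11100111 → 3-byte char (#9). Advance 3.
Byte at offset 26: 0xC2 = 11000010 → 2-byte char (#10). Advance 2.
Byte at offset 28: 0xF1 = 11110001 → 4-byte char (#11). Advance 4.
Reached end at offset 32 after 11 code points.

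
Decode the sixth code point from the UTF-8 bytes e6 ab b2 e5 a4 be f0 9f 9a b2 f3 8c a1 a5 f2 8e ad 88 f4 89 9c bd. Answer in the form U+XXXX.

Offset 0: leading byte 0xE6 = 11100110 → 3-byte char #1 = E6 AB B2.
Offset 3: leading byte 0xE5 = 11100101 → 3-byte char #2 = E5 A4 BE.
Offset 6: leading byte 0xF0 = 11110000 → 4-byte char #3 = F0 9F 9A B2.
Offset 10: leading byte 0xF3 = 11110011 → 4-byte char #4 = F3 8C A1 A5.
Offset 14: leading byte 0xF2 = 11110010 → 4-byte char #5 = F2 8E AD 88.
Offset 18: leading byte 0xF4 = 11110100 → 4-byte char #6 = F4 89 9C BD.
Leading byte 0xF4 = 11110100 matches 11110xxx → 4-byte sequence.
Byte 1: 0xF4 = 11110100, payload 100 (3 bits).
Byte 2: 0x89 = 10001001 (10xxxxxx ✓), payload 001001.
Byte 3: 0x9C = 10011100 (10xxxxxx ✓), payload 011100.
Byte 4: 0xBD = 10111101 (10xxxxxx ✓), payload 111101.
Concatenate: 100001001011100111101 = 0x10973D (21 bits → U+10973D).

U+10973D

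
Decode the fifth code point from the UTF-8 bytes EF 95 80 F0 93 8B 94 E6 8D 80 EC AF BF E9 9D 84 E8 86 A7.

U+9744

Offset 0: leading byte 0xEF = 11101111 → 3-byte char #1 = EF 95 80.
Offset 3: leading byte 0xF0 = 11110000 → 4-byte char #2 = F0 93 8B 94.
Offset 7: leading byte 0xE6 = 11100110 → 3-byte char #3 = E6 8D 80.
Offset 10: leading byte 0xEC = 11101100 → 3-byte char #4 = EC AF BF.
Offset 13: leading byte 0xE9 = 11101001 → 3-byte char #5 = E9 9D 84.
Leading byte 0xE9 = 11101001 matches 1110xxxx → 3-byte sequence.
Byte 1: 0xE9 = 11101001, payload 1001 (4 bits).
Byte 2: 0x9D = 10011101 (10xxxxxx ✓), payload 011101.
Byte 3: 0x84 = 10000100 (10xxxxxx ✓), payload 000100.
Concatenate: 1001011101000100 = 0x9744 (16 bits → U+9744).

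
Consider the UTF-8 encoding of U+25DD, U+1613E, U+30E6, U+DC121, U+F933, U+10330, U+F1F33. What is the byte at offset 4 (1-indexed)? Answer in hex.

0xF0

1-indexed offset 4 is 0-indexed offset 3.
U+25DD → 3-byte form E2 97 9D at offsets 0–2.
U+1613E → 4-byte form F0 96 84 BE at offsets 3–6.
Offset 3 falls in char 2's range; it's byte 1 of F0 96 84 BE = 0xF0.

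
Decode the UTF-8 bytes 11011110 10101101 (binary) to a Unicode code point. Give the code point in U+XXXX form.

U+07AD

Leading byte 0xDE = 11011110 matches 110xxxxx → 2-byte sequence.
Byte 1: 0xDE = 11011110, payload 11110 (5 bits).
Byte 2: 0xAD = 10101101 (10xxxxxx ✓), payload 101101.
Concatenate: 11110101101 = 0x7AD (11 bits → U+07AD).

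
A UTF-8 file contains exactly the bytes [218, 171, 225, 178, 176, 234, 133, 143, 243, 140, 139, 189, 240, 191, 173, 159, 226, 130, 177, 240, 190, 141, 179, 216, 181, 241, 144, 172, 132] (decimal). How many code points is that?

Byte at offset 0: 0xDA = 11011010 → 2-byte char (#1). Advance 2.
Byte at offset 2: 0xE1 = 11100001 → 3-byte char (#2). Advance 3.
Byte at offset 5: 0xEA = 11101010 → 3-byte char (#3). Advance 3.
Byte at offset 8: 0xF3 = 11110011 → 4-byte char (#4). Advance 4.
Byte at offset 12: 0xF0 = 11110000 → 4-byte char (#5). Advance 4.
Byte at offset 16: 0xE2 = 11100010 → 3-byte char (#6). Advance 3.
Byte at offset 19: 0xF0 = 11110000 → 4-byte char (#7). Advance 4.
Byte at offset 23: 0xD8 = 11011000 → 2-byte char (#8). Advance 2.
Byte at offset 25: 0xF1 = 11110001 → 4-byte char (#9). Advance 4.
Reached end at offset 29 after 9 code points.

9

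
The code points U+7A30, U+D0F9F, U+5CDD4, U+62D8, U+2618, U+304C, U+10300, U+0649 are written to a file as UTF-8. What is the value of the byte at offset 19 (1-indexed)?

1-indexed offset 19 is 0-indexed offset 18.
U+7A30 → 3-byte form E7 A8 B0 at offsets 0–2.
U+D0F9F → 4-byte form F3 90 BE 9F at offsets 3–6.
U+5CDD4 → 4-byte form F1 9C B7 94 at offsets 7–10.
U+62D8 → 3-byte form E6 8B 98 at offsets 11–13.
U+2618 → 3-byte form E2 98 98 at offsets 14–16.
U+304C → 3-byte form E3 81 8C at offsets 17–19.
Offset 18 falls in char 6's range; it's byte 2 of E3 81 8C = 0x81.

0x81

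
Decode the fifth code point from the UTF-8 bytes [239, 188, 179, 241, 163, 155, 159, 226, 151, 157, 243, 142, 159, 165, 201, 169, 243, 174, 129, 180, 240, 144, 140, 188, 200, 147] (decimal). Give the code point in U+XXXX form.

U+0269

Offset 0: leading byte 0xEF = 11101111 → 3-byte char #1 = EF BC B3.
Offset 3: leading byte 0xF1 = 11110001 → 4-byte char #2 = F1 A3 9B 9F.
Offset 7: leading byte 0xE2 = 11100010 → 3-byte char #3 = E2 97 9D.
Offset 10: leading byte 0xF3 = 11110011 → 4-byte char #4 = F3 8E 9F A5.
Offset 14: leading byte 0xC9 = 11001001 → 2-byte char #5 = C9 A9.
Leading byte 0xC9 = 11001001 matches 110xxxxx → 2-byte sequence.
Byte 1: 0xC9 = 11001001, payload 01001 (5 bits).
Byte 2: 0xA9 = 10101001 (10xxxxxx ✓), payload 101001.
Concatenate: 01001101001 = 0x269 (11 bits → U+0269).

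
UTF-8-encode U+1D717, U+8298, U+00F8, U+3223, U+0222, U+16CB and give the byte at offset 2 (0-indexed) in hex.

U+1D717 → 4-byte form F0 9D 9C 97 at offsets 0–3.
Offset 2 falls in char 1's range; it's byte 3 of F0 9D 9C 97 = 0x9C.

0x9C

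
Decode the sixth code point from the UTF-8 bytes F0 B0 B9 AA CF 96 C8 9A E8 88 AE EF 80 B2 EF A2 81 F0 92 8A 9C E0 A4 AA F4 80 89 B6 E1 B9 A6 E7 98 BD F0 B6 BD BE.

U+F881

Offset 0: leading byte 0xF0 = 11110000 → 4-byte char #1 = F0 B0 B9 AA.
Offset 4: leading byte 0xCF = 11001111 → 2-byte char #2 = CF 96.
Offset 6: leading byte 0xC8 = 11001000 → 2-byte char #3 = C8 9A.
Offset 8: leading byte 0xE8 = 11101000 → 3-byte char #4 = E8 88 AE.
Offset 11: leading byte 0xEF = 11101111 → 3-byte char #5 = EF 80 B2.
Offset 14: leading byte 0xEF = 11101111 → 3-byte char #6 = EF A2 81.
Leading byte 0xEF = 11101111 matches 1110xxxx → 3-byte sequence.
Byte 1: 0xEF = 11101111, payload 1111 (4 bits).
Byte 2: 0xA2 = 10100010 (10xxxxxx ✓), payload 100010.
Byte 3: 0x81 = 10000001 (10xxxxxx ✓), payload 000001.
Concatenate: 1111100010000001 = 0xF881 (16 bits → U+F881).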